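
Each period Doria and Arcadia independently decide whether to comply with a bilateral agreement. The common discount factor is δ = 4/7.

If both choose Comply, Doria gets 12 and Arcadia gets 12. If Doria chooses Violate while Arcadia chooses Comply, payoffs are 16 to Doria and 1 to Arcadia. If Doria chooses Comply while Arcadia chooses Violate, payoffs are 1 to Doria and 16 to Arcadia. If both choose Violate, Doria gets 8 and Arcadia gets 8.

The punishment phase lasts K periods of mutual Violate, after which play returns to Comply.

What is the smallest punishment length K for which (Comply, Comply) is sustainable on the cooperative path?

3

No profitable deviation requires (12−8)(δ+…+δ^K) ≥ 16−12, i.e. δ+…+δ^K ≥ 1 ≈ 1.0000.
With δ = 4/7, the partial sums are K=1: 0.5714, K=2: 0.8980, K=3: 1.0845.
K = 3 is the first length at which the sum reaches 1.0000.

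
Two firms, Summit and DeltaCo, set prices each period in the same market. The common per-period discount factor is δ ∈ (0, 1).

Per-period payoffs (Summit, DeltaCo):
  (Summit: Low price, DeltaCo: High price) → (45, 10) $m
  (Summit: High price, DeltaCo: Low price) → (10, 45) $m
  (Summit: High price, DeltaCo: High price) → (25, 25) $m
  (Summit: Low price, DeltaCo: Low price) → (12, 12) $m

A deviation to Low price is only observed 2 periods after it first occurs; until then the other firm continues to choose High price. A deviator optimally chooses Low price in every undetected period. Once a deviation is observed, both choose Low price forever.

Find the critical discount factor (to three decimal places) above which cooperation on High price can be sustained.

0.778

The best deviation is to choose Low price for all 2 undetected periods, earning 45 each, then 12 forever once detected.
Deviation value: 45(1−δ^2)/(1−δ) + 12δ^2/(1−δ); cooperation value: 25/(1−δ).
IC: 25 ≥ 45(1−δ^2) + 12δ^2 = 45 − 33δ^2.
So δ^2 ≥ 20/33, giving δ ≥ (20/33)^(1/2) ≈ 0.778.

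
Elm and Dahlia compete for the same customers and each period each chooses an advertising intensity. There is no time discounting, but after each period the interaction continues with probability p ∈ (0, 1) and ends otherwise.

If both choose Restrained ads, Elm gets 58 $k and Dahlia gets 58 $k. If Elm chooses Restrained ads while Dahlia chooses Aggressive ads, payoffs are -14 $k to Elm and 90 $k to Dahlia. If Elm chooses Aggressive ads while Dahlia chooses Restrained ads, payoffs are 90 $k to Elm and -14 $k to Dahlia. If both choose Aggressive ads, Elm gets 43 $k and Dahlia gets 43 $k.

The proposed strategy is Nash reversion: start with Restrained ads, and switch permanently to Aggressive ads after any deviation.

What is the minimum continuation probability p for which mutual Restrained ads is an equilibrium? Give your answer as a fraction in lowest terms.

With no time discounting, the continuation probability p plays the role of the discount factor.
Grim-trigger IC: 58/(1−p) ≥ 90 + 43p/(1−p) ⇒ p ≥ (90−58)/(90−43) = 32/47.

32/47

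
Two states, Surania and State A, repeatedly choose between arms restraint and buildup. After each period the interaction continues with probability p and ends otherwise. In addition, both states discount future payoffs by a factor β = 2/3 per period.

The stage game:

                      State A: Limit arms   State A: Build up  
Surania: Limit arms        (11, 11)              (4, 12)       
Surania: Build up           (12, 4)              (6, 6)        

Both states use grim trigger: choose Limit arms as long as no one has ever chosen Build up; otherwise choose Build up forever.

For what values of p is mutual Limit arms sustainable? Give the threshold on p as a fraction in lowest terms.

1/4

With continuation probability p and discount β, the effective per-period discount factor is βp.
Grim-trigger IC: βp ≥ (12−11)/(12−6) = 1/6.
So p ≥ (1/6)/(2/3) = 1/4.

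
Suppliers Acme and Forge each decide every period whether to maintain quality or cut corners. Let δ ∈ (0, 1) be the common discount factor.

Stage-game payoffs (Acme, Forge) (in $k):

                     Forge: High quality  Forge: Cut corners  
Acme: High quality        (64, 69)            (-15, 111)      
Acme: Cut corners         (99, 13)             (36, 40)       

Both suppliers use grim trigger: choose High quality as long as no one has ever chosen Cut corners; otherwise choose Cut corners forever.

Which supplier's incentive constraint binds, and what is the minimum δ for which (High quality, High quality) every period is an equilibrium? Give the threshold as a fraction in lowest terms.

For Acme: deviation gain 99−64 = 35, per-period punishment loss 64−36 = 28. IC gives δ ≥ 35/63 = 5/9.
For Forge: gain 42, loss 29 per period, so δ ≥ 42/71.
The tighter constraint is Forge's, so cooperation needs δ ≥ 42/71.

Forge; δ ≥ 42/71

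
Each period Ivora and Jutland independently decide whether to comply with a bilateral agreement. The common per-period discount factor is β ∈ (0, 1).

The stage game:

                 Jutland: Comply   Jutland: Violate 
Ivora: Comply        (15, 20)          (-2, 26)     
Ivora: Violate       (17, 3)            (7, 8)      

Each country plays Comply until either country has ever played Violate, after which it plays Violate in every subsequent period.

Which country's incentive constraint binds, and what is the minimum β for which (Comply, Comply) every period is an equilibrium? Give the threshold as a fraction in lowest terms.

Jutland; β ≥ 1/3

Ivora's threshold: (17−15)/(17−7) = 1/5.
Jutland's threshold: (26−20)/(26−8) = 1/3.
1/5 < 1/3, so Jutland binds and β* = 1/3.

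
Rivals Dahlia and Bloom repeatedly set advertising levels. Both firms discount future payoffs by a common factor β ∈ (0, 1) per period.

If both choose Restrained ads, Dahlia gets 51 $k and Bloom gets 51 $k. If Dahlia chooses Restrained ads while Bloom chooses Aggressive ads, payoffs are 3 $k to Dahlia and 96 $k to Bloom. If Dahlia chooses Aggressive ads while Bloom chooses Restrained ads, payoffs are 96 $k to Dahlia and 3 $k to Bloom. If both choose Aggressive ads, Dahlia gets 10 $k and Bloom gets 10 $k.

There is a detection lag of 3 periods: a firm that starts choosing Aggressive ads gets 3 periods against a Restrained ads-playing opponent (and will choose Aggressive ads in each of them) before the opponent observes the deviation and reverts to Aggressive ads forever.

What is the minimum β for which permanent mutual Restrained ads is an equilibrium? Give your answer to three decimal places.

A deviator earns 96 for 3 periods, then 10 forever; cooperating earns 51 forever. Multiplying the IC by (1−β):
51 ≥ 96(1−β^3) + 10β^3, so 86·β^3 ≥ 45 and β^3 ≥ 45/86.
β ≥ (45/86)^(1/3) ≈ 0.806.

0.806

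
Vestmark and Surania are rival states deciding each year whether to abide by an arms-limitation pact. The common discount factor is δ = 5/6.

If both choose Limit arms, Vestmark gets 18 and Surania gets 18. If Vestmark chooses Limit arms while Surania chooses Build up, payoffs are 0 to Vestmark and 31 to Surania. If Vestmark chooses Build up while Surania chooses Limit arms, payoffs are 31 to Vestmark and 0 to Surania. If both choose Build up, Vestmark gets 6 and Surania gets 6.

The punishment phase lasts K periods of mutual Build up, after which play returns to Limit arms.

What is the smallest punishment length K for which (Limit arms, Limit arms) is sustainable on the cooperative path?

2

Need Σ_{k=1}^{K} δ^k ≥ (31−18)/(18−6) = 1.0833 at δ = 5/6.
At K = 1 the sum is 0.8333 < 1.0833; at K = 2 it is 1.5278 ≥ 1.0833.
So the minimum punishment length is K = 2.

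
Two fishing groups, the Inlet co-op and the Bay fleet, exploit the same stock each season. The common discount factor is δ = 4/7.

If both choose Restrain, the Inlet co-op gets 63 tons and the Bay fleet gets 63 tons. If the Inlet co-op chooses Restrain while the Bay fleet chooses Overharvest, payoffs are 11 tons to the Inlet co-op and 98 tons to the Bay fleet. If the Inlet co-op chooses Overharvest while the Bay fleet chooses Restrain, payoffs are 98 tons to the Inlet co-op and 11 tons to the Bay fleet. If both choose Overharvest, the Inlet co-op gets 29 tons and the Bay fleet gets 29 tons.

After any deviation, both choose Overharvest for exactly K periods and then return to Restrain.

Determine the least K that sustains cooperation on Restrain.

3

Need Σ_{k=1}^{K} δ^k ≥ (98−63)/(63−29) = 1.0294 at δ = 4/7.
At K = 2 the sum is 0.8980 < 1.0294; at K = 3 it is 1.0845 ≥ 1.0294.
So the minimum punishment length is K = 3.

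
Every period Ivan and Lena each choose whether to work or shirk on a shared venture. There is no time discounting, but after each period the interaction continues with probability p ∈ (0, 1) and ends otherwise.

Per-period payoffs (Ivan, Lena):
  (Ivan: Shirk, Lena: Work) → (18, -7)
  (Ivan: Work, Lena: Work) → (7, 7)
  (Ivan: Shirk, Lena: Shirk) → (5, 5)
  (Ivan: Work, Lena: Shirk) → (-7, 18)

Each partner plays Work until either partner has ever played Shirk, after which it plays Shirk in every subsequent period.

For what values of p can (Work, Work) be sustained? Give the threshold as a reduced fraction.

Expected cooperation value is 7 + p·7 + p²·7 + … = 7/(1−p); deviation gives 18 + p·5/(1−p).
7 ≥ 18(1−p) + 5p ⇒ 13p ≥ 11 ⇒ p ≥ 11/13.

11/13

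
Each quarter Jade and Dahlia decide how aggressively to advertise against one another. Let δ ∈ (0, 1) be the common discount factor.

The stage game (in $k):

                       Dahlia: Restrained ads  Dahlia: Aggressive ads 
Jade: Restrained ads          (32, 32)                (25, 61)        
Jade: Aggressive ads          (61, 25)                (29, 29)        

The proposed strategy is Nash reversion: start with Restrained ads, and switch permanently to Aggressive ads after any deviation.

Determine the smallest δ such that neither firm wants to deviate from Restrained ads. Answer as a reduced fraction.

29/32

32/(1−δ) ≥ 61 + 29δ/(1−δ)
32 ≥ 61 − 32δ
δ ≥ 29/32.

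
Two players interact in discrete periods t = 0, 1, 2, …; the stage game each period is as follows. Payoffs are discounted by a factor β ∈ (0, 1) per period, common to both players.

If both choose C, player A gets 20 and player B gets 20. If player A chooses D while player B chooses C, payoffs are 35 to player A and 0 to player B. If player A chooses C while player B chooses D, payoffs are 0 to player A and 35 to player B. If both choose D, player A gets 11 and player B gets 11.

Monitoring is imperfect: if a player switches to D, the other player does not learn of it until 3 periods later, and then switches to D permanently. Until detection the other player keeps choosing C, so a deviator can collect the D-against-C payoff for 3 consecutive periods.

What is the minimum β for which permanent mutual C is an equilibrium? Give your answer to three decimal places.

0.855

Deviating for the 3 undetected periods gains 35−20 = 15 per period over cooperation, then loses 20−11 = 9 per period forever once punishment starts.
Gain: 15(1 + β + … + β^2); loss: 9·β^3/(1−β).
No profitable deviation ⇔ 15(1−β^3) ≤ 9·β^3, i.e. β^3 ≥ 15/(15+9) = 5/8.
Hence β ≥ (5/8)^(1/3) ≈ 0.855.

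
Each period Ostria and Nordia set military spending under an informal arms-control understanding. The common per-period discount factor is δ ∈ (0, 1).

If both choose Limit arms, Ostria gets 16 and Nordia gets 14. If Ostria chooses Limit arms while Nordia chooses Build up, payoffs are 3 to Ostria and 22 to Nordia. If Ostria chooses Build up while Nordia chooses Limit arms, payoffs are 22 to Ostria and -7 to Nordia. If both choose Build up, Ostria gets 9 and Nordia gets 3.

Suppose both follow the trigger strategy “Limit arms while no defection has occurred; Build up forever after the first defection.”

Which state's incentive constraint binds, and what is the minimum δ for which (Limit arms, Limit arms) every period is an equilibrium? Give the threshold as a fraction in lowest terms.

Ostria; δ ≥ 6/13

Ostria's threshold: (22−16)/(22−9) = 6/13.
Nordia's threshold: (22−14)/(22−3) = 8/19.
6/13 > 8/19, so Ostria binds and δ* = 6/13.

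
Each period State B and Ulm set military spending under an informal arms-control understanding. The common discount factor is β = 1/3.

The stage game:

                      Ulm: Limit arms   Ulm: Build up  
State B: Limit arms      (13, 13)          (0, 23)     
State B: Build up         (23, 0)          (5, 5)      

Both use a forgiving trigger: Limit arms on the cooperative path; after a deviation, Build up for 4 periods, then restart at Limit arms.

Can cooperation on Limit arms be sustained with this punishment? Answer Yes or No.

No

Comparing payoff streams over the 5 periods until play realigns: cooperate → 13(1+β+…+β^4); deviate → 23 + 5(β+…+β^4).
Cooperation is sustained iff (13−5)(β+…+β^4) ≥ 23−13.
β+…+β^4 = 1/3·(1−(1/3)^4)/(1−1/3) = 0.4938, and (23−13)/(13−5) = 1.2500.
0.4938 < 1.2500, so cooperation is not sustainable.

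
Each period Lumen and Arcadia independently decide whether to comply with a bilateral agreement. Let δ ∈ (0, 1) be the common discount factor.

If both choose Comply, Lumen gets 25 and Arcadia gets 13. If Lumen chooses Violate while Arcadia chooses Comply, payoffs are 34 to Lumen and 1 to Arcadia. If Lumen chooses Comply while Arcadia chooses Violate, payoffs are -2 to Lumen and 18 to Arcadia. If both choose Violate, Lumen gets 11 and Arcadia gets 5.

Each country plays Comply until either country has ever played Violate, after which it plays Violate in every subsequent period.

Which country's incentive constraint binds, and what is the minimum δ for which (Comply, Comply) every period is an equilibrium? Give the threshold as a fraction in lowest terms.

Lumen; δ ≥ 9/23

Lumen's threshold: (34−25)/(34−11) = 9/23.
Arcadia's threshold: (18−13)/(18−5) = 5/13.
9/23 > 5/13, so Lumen binds and δ* = 9/23.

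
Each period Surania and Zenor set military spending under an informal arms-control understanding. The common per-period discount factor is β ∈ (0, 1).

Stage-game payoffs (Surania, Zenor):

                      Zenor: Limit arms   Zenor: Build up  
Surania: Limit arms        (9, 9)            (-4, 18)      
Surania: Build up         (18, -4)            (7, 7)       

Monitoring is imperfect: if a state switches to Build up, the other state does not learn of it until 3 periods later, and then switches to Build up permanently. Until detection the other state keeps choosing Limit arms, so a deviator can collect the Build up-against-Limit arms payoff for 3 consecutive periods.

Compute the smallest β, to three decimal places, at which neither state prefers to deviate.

0.935

Deviating for the 3 undetected periods gains 18−9 = 9 per period over cooperation, then loses 9−7 = 2 per period forever once punishment starts.
Gain: 9(1 + β + … + β^2); loss: 2·β^3/(1−β).
No profitable deviation ⇔ 9(1−β^3) ≤ 2·β^3, i.e. β^3 ≥ 9/(9+2) = 9/11.
Hence β ≥ (9/11)^(1/3) ≈ 0.935.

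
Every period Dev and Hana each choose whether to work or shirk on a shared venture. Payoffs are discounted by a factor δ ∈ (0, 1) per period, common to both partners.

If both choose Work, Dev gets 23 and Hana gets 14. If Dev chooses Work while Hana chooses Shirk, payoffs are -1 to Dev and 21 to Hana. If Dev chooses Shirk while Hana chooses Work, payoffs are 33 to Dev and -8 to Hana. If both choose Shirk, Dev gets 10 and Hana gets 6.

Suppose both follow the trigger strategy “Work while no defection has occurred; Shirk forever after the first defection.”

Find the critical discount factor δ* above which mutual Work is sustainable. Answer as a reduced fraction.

Dev's threshold: (33−23)/(33−10) = 10/23.
Hana's threshold: (21−14)/(21−6) = 7/15.
10/23 < 7/15, so Hana binds and δ* = 7/15.

7/15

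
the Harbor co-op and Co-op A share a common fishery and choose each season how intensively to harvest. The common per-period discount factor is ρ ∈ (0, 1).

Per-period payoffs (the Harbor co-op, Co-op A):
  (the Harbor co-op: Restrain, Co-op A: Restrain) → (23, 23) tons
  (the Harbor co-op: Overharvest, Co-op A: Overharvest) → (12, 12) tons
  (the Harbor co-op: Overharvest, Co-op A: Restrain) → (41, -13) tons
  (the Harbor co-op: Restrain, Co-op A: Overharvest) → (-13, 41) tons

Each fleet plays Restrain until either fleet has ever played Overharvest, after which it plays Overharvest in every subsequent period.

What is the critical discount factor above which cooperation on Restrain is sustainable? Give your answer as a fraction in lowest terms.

18/29

One-period gain from deviating is 41 − 23 = 18. The loss is 23 − 12 = 11 in every subsequent period, with present value 11·ρ/(1−ρ).
Deviation is unprofitable when 11·ρ/(1−ρ) ≥ 18, i.e. ρ/(1−ρ) ≥ 18/11.
Equivalently ρ ≥ 18/(18+11) = 18/29.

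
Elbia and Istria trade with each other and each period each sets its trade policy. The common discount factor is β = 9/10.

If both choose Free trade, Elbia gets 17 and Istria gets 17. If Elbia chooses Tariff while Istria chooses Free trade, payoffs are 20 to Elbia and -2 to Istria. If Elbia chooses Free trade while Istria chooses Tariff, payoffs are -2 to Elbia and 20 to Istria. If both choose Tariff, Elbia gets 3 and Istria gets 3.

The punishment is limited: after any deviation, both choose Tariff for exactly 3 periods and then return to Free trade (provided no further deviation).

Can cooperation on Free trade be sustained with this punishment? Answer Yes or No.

Yes

A one-shot deviation gives 20 now, then 3 for 3 periods, then back to 17.
Gain from deviating: (20−17) today; loss: (17−3) in each of the next 3 periods.
No-deviation condition: (17−3)(β+…+β^3) ≥ 20−17, i.e. β+…+β^3 ≥ 3/14.
At β = 9/10: β+…+β^3 = 2.4390 ≥ 0.2143.
So cooperation is sustainable.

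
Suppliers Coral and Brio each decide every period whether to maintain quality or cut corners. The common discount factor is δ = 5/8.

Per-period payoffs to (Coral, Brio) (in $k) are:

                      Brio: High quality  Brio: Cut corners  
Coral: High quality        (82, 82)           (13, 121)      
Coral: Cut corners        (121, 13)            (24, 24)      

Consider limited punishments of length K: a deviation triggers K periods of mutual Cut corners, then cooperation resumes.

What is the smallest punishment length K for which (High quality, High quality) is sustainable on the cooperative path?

2

No profitable deviation requires (82−24)(δ+…+δ^K) ≥ 121−82, i.e. δ+…+δ^K ≥ 39/58 ≈ 0.6724.
With δ = 5/8, the partial sums are K=1: 0.6250, K=2: 1.0156.
K = 2 is the first length at which the sum reaches 0.6724.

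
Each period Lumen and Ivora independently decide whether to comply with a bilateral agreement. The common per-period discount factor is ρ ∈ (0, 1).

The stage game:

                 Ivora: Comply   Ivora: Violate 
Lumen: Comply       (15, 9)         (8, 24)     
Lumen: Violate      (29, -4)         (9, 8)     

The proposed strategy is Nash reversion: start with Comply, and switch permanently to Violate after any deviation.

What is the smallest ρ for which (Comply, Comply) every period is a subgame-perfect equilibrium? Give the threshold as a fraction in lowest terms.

15/16

Lumen: cooperation gives 15 each period; deviation gives 29 once then 9 forever.
  15/(1−ρ) ≥ 29 + 9ρ/(1−ρ) ⇒ ρ ≥ 14/20 = 7/10.
Ivora: cooperation gives 9 each period; deviation gives 24 once then 8 forever.
  ρ ≥ 15/16.
Both must hold, so the binding constraint is Ivora's: ρ ≥ 15/16.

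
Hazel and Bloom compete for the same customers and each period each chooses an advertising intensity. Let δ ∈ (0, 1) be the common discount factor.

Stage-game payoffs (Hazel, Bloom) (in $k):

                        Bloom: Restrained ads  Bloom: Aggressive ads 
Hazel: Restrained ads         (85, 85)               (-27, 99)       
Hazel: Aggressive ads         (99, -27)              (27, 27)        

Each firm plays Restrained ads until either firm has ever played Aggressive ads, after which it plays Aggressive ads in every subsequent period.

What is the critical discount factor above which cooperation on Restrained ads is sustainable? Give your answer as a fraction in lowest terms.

7/36

Under grim trigger the critical discount factor is (T−C)/(T−P) with T = 99, C = 85, P = 27.
δ* = (99−85)/(99−27) = 14/72 = 7/36.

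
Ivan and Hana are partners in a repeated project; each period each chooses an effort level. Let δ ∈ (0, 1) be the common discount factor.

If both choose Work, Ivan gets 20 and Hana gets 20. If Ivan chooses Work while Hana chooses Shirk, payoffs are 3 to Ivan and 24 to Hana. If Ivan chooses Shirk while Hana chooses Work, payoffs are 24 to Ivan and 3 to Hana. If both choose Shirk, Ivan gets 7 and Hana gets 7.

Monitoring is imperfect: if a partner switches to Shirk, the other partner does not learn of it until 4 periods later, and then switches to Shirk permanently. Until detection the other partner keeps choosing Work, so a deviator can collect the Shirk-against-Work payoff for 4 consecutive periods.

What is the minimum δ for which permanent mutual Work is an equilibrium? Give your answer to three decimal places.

A deviator earns 24 for 4 periods, then 7 forever; cooperating earns 20 forever. Multiplying the IC by (1−δ):
20 ≥ 24(1−δ^4) + 7δ^4, so 17·δ^4 ≥ 4 and δ^4 ≥ 4/17.
δ ≥ (4/17)^(1/4) ≈ 0.696.

0.696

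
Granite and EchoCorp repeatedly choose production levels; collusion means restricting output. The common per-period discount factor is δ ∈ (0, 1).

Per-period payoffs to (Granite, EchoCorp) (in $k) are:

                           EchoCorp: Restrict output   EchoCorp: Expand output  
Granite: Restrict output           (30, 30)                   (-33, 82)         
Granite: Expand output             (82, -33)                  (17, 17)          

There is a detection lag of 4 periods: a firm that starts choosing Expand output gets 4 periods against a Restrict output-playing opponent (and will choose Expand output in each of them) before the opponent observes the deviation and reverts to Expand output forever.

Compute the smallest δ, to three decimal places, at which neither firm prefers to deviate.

The best deviation is to choose Expand output for all 4 undetected periods, earning 82 each, then 17 forever once detected.
Deviation value: 82(1−δ^4)/(1−δ) + 17δ^4/(1−δ); cooperation value: 30/(1−δ).
IC: 30 ≥ 82(1−δ^4) + 17δ^4 = 82 − 65δ^4.
So δ^4 ≥ 52/65 = 4/5, giving δ ≥ (4/5)^(1/4) ≈ 0.946.

0.946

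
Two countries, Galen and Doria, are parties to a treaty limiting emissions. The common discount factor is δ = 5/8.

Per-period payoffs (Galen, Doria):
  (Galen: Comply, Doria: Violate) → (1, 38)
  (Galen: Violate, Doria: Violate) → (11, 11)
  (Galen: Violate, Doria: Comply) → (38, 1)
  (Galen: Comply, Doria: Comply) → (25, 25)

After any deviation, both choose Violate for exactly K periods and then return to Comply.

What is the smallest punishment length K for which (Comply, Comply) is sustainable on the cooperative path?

2

No profitable deviation requires (25−11)(δ+…+δ^K) ≥ 38−25, i.e. δ+…+δ^K ≥ 13/14 ≈ 0.9286.
With δ = 5/8, the partial sums are K=1: 0.6250, K=2: 1.0156.
K = 2 is the first length at which the sum reaches 0.9286.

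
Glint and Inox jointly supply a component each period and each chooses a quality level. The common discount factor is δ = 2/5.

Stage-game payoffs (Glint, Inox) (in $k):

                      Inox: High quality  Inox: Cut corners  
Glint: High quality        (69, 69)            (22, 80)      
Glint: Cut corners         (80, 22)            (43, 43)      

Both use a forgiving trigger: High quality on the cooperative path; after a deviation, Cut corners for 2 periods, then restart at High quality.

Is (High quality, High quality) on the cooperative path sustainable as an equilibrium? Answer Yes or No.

Yes

Comparing payoff streams over the 3 periods until play realigns: cooperate → 69(1+δ+…+δ^2); deviate → 80 + 43(δ+…+δ^2).
Cooperation is sustained iff (69−43)(δ+…+δ^2) ≥ 80−69.
δ+…+δ^2 = 2/5·(1−(2/5)^2)/(1−2/5) = 0.5600, and (80−69)/(69−43) = 0.4231.
0.5600 ≥ 0.4231, so cooperation is sustainable.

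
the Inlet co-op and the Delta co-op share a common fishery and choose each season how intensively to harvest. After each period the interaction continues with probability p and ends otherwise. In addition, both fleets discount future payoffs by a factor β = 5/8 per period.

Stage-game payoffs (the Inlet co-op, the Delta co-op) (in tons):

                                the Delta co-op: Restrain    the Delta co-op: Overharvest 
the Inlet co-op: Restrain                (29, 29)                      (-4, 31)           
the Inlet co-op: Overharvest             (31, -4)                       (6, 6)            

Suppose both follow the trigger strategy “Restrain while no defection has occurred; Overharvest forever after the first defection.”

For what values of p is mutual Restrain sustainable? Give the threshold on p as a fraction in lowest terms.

With continuation probability p and discount β, the effective per-period discount factor is βp.
Grim-trigger IC: βp ≥ (31−29)/(31−6) = 2/25.
So p ≥ (2/25)/(5/8) = 16/125.

16/125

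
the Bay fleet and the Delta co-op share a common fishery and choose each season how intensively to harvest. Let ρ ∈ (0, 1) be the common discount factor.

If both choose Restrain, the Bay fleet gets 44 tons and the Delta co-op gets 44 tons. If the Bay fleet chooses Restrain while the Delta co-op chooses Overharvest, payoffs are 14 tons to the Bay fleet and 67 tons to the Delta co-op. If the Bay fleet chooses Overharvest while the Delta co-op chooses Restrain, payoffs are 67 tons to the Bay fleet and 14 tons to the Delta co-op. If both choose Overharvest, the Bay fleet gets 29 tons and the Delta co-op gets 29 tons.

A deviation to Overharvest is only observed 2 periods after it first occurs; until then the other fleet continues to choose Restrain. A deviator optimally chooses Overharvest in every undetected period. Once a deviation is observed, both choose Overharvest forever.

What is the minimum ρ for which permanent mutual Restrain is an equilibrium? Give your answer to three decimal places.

A deviator earns 67 for 2 periods, then 29 forever; cooperating earns 44 forever. Multiplying the IC by (1−ρ):
44 ≥ 67(1−ρ^2) + 29ρ^2, so 38·ρ^2 ≥ 23 and ρ^2 ≥ 23/38.
ρ ≥ (23/38)^(1/2) ≈ 0.778.

0.778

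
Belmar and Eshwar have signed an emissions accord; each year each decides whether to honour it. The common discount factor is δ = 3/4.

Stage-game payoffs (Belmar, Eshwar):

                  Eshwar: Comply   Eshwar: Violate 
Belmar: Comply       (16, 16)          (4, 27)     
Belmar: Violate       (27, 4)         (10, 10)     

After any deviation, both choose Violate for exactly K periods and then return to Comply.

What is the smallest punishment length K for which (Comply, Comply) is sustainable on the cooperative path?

4

Need Σ_{k=1}^{K} δ^k ≥ (27−16)/(16−10) = 1.8333 at δ = 3/4.
At K = 3 the sum is 1.7344 < 1.8333; at K = 4 it is 2.0508 ≥ 1.8333.
So the minimum punishment length is K = 4.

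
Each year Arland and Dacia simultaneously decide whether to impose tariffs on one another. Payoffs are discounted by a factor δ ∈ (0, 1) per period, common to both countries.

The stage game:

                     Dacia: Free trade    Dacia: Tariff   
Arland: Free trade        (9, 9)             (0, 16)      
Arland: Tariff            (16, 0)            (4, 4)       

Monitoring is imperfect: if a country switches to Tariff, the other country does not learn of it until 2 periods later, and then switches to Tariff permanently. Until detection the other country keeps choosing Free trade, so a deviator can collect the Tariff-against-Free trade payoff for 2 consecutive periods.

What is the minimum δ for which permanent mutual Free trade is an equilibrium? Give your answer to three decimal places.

0.764

Deviating for the 2 undetected periods gains 16−9 = 7 per period over cooperation, then loses 9−4 = 5 per period forever once punishment starts.
Gain: 7(1 + δ + … + δ^1); loss: 5·δ^2/(1−δ).
No profitable deviation ⇔ 7(1−δ^2) ≤ 5·δ^2, i.e. δ^2 ≥ 7/(7+5) = 7/12.
Hence δ ≥ (7/12)^(1/2) ≈ 0.764.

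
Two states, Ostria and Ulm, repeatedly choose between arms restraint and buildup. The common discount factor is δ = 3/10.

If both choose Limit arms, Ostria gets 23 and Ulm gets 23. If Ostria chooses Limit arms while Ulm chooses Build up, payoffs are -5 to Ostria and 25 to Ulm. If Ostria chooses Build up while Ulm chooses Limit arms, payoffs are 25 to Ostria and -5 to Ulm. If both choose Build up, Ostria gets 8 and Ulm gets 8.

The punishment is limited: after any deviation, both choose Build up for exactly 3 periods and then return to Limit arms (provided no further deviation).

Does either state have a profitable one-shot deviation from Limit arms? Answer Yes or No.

Comparing payoff streams over the 4 periods until play realigns: cooperate → 23(1+δ+…+δ^3); deviate → 25 + 8(δ+…+δ^3).
Cooperation is sustained iff (23−8)(δ+…+δ^3) ≥ 25−23.
δ+…+δ^3 = 3/10·(1−(3/10)^3)/(1−3/10) = 0.4170, and (25−23)/(23−8) = 0.1333.
0.4170 ≥ 0.1333, so cooperation is sustainable.

No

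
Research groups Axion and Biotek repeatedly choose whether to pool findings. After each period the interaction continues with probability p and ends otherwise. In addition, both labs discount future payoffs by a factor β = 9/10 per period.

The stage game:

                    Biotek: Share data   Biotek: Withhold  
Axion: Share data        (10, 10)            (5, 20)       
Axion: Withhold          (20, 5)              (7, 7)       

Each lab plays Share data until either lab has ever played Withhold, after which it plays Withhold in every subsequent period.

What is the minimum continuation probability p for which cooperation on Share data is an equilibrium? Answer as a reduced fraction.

100/117

With continuation probability p and discount β, the effective per-period discount factor is βp.
Grim-trigger IC: βp ≥ (20−10)/(20−7) = 10/13.
So p ≥ (10/13)/(9/10) = 100/117.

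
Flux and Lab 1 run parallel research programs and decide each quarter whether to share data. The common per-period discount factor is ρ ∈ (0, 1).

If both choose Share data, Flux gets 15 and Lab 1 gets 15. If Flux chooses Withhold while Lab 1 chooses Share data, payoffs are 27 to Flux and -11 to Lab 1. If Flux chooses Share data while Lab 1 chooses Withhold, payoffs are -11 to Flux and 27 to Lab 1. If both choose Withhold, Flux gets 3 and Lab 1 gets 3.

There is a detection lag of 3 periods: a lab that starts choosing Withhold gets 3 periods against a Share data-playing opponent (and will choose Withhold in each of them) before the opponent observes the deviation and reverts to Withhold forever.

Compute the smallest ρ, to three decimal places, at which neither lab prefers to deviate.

The best deviation is to choose Withhold for all 3 undetected periods, earning 27 each, then 3 forever once detected.
Deviation value: 27(1−ρ^3)/(1−ρ) + 3ρ^3/(1−ρ); cooperation value: 15/(1−ρ).
IC: 15 ≥ 27(1−ρ^3) + 3ρ^3 = 27 − 24ρ^3.
So ρ^3 ≥ 12/24 = 1/2, giving ρ ≥ (1/2)^(1/3) ≈ 0.794.

0.794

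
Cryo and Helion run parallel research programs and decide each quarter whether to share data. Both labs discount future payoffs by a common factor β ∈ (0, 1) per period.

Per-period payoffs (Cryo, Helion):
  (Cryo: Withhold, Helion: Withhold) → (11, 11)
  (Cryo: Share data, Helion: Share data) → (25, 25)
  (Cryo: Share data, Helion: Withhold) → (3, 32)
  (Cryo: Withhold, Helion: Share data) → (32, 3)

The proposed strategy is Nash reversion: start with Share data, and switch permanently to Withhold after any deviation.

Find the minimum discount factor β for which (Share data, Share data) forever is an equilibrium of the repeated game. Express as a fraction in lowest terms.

1/3

25/(1−β) ≥ 32 + 11β/(1−β)
25 ≥ 32 − 21β
β ≥ 7/21 = 1/3.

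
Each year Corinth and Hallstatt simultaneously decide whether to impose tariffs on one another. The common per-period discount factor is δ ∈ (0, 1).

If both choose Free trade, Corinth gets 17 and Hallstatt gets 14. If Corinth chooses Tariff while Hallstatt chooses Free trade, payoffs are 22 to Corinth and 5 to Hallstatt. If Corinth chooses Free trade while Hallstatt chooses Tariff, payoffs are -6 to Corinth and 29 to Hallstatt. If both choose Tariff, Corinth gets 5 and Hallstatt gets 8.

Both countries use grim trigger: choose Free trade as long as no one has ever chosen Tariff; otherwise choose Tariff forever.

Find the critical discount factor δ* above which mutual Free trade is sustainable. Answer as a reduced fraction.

5/7

Corinth's threshold: (22−17)/(22−5) = 5/17.
Hallstatt's threshold: (29−14)/(29−8) = 5/7.
5/17 < 5/7, so Hallstatt binds and δ* = 5/7.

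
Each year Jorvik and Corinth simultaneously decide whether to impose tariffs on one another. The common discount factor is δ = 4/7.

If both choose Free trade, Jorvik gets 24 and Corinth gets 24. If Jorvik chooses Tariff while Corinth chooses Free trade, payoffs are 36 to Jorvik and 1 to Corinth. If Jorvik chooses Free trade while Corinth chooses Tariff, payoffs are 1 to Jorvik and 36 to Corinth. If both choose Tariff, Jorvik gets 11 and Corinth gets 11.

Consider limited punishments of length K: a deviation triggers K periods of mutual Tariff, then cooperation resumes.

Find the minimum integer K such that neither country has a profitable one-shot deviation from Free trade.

No profitable deviation requires (24−11)(δ+…+δ^K) ≥ 36−24, i.e. δ+…+δ^K ≥ 12/13 ≈ 0.9231.
With δ = 4/7, the partial sums are K=1: 0.5714, K=2: 0.8980, K=3: 1.0845.
K = 3 is the first length at which the sum reaches 0.9231.

3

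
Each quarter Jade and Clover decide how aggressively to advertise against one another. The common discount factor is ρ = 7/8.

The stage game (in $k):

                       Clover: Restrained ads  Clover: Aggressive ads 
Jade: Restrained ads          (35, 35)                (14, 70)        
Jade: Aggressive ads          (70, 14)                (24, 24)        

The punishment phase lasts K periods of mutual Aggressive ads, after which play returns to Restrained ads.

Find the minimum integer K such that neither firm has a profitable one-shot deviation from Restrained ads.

No profitable deviation requires (35−24)(ρ+…+ρ^K) ≥ 70−35, i.e. ρ+…+ρ^K ≥ 35/11 ≈ 3.1818.
With ρ = 7/8, the partial sums are K=1: 0.8750, K=2: 1.6406, K=3: 2.3105, K=4: 2.8967, K=5: 3.4096.
K = 5 is the first length at which the sum reaches 3.1818.

5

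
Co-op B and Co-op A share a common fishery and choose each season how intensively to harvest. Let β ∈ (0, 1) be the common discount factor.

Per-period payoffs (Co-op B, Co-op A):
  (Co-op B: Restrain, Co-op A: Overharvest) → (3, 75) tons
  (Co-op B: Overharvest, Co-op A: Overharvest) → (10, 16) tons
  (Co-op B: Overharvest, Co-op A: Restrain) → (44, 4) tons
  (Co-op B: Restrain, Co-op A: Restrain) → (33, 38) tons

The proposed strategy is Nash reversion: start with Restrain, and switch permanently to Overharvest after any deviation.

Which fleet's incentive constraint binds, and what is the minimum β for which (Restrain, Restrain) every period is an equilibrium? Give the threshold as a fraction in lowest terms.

For Co-op B: deviation gain 44−33 = 11, per-period punishment loss 33−10 = 23. IC gives β ≥ 11/34.
For Co-op A: gain 37, loss 22 per period, so β ≥ 37/59.
The tighter constraint is Co-op A's, so cooperation needs β ≥ 37/59.

Co-op A; β ≥ 37/59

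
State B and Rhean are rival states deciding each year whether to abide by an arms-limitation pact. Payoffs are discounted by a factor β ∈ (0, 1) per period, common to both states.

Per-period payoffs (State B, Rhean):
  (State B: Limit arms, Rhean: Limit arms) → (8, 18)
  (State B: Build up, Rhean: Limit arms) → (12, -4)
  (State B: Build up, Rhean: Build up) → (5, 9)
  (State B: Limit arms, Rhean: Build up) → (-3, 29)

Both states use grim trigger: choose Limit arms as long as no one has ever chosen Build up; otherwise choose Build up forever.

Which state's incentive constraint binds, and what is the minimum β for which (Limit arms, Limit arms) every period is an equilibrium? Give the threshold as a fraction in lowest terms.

State B; β ≥ 4/7

State B's threshold: (12−8)/(12−5) = 4/7.
Rhean's threshold: (29−18)/(29−9) = 11/20.
4/7 > 11/20, so State B binds and β* = 4/7.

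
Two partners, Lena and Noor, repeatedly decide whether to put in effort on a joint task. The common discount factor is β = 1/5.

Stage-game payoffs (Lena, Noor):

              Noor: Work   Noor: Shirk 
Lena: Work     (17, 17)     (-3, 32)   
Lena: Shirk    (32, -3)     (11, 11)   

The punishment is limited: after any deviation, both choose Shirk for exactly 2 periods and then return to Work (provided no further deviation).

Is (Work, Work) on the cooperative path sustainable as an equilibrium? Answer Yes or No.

A one-shot deviation gives 32 now, then 11 for 2 periods, then back to 17.
Gain from deviating: (32−17) today; loss: (17−11) in each of the next 2 periods.
No-deviation condition: (17−11)(β+…+β^2) ≥ 32−17, i.e. β+…+β^2 ≥ 5/2.
At β = 1/5: β+…+β^2 = 0.2400 < 2.5000.
So cooperation is not sustainable.

No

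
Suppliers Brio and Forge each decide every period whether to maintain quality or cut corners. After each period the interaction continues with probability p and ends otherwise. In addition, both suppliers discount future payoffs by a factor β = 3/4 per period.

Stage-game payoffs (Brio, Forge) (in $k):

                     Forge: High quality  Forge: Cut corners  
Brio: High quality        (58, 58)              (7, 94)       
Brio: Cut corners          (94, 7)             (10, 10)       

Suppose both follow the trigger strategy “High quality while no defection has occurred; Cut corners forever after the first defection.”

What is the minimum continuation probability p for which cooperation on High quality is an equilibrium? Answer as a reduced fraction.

With continuation probability p and discount β, the effective per-period discount factor is βp.
Grim-trigger IC: βp ≥ (94−58)/(94−10) = 3/7.
So p ≥ (3/7)/(3/4) = 4/7.

4/7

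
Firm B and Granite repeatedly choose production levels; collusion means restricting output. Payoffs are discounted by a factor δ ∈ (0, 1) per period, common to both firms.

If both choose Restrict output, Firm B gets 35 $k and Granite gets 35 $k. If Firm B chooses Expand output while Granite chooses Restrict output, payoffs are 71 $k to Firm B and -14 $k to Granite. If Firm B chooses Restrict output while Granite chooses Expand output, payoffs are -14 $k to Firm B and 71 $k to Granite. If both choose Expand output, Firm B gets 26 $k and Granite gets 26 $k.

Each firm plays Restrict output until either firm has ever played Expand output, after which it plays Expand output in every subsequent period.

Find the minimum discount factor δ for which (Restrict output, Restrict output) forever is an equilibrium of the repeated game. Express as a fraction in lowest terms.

Cooperation forever yields 35 each period: 35/(1−δ).
Deviating yields 71 once, then 26 forever: 71 + 26δ/(1−δ).
No profitable deviation requires 35/(1−δ) ≥ 71 + 26δ/(1−δ).
Multiplying by (1−δ): 35 ≥ 71(1−δ) + 26δ = 71 − 45δ.
So 45δ ≥ 36, i.e. δ ≥ 36/45 = 4/5.

4/5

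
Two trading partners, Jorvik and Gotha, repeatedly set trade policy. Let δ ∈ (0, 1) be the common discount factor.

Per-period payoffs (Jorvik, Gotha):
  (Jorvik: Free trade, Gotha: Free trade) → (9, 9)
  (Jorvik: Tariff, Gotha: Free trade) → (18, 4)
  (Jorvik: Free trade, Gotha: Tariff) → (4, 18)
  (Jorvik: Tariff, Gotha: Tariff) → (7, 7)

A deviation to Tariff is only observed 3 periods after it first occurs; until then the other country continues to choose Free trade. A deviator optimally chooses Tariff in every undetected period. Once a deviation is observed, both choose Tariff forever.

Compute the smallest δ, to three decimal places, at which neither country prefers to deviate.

0.935

A deviator earns 18 for 3 periods, then 7 forever; cooperating earns 9 forever. Multiplying the IC by (1−δ):
9 ≥ 18(1−δ^3) + 7δ^3, so 11·δ^3 ≥ 9 and δ^3 ≥ 9/11.
δ ≥ (9/11)^(1/3) ≈ 0.935.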